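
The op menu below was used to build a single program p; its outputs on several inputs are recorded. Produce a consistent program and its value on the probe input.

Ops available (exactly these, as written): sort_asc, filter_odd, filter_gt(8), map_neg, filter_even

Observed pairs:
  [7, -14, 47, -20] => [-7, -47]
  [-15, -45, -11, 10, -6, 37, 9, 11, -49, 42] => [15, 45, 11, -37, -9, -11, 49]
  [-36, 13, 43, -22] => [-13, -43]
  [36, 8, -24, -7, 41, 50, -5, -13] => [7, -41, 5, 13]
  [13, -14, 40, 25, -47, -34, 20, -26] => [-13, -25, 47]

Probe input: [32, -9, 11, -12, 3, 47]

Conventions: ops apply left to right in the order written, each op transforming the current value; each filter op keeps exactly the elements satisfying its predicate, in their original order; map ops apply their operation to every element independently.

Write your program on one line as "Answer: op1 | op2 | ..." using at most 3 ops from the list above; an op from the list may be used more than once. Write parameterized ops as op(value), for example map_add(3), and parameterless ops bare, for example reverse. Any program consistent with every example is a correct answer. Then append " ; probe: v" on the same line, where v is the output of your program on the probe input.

filter_odd | map_neg ; probe: [9, -11, -3, -47]

Check, running the answer program on each example:
  [7, -14, 47, -20] -> [7, 47] -> [-7, -47]
  [-15, -45, -11, 10, -6, 37, 9, 11, -49, 42] -> [-15, -45, -11, 37, 9, 11, -49] -> [15, 45, 11, -37, -9, -11, 49]
  [-36, 13, 43, -22] -> [13, 43] -> [-13, -43]
  [36, 8, -24, -7, 41, 50, -5, -13] -> [-7, 41, -5, -13] -> [7, -41, 5, 13]
  [13, -14, 40, 25, -47, -34, 20, -26] -> [13, 25, -47] -> [-13, -25, 47]
  probe: [32, -9, 11, -12, 3, 47] -> [-9, 11, 3, 47] -> [9, -11, -3, -47]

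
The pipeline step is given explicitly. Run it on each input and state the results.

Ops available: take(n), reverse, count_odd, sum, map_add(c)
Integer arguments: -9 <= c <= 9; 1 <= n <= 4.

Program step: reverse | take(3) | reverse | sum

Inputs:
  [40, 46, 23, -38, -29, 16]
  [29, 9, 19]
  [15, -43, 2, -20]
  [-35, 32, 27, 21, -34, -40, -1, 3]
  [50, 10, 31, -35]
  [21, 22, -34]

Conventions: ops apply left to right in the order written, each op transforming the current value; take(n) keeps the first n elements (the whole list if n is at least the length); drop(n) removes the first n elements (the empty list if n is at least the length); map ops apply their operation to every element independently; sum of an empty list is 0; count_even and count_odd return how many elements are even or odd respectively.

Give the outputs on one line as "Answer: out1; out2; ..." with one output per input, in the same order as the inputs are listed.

Execution, op by op:
  [40, 46, 23, -38, -29, 16] -> [16, -29, -38, 23, 46, 40] -> [16, -29, -38] -> [-38, -29, 16] -> -51
  [29, 9, 19] -> [19, 9, 29] -> [19, 9, 29] -> [29, 9, 19] -> 57
  [15, -43, 2, -20] -> [-20, 2, -43, 15] -> [-20, 2, -43] -> [-43, 2, -20] -> -61
  [-35, 32, 27, 21, -34, -40, -1, 3] -> [3, -1, -40, -34, 21, 27, 32, -35] -> [3, -1, -40] -> [-40, -1, 3] -> -38
  [50, 10, 31, -35] -> [-35, 31, 10, 50] -> [-35, 31, 10] -> [10, 31, -35] -> 6
  [21, 22, -34] -> [-34, 22, 21] -> [-34, 22, 21] -> [21, 22, -34] -> 9

-51; 57; -61; -38; 6; 9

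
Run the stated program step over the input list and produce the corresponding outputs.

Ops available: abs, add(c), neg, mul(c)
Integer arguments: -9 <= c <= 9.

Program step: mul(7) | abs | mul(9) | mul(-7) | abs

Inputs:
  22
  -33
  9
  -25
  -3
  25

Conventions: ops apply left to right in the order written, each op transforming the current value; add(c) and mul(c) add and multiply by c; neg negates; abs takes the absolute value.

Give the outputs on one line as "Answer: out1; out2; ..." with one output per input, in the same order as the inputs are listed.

9702; 14553; 3969; 11025; 1323; 11025

Execution, op by op:
  22 -> 154 -> 154 -> 1386 -> -9702 -> 9702
  -33 -> -231 -> 231 -> 2079 -> -14553 -> 14553
  9 -> 63 -> 63 -> 567 -> -3969 -> 3969
  -25 -> -175 -> 175 -> 1575 -> -11025 -> 11025
  -3 -> -21 -> 21 -> 189 -> -1323 -> 1323
  25 -> 175 -> 175 -> 1575 -> -11025 -> 11025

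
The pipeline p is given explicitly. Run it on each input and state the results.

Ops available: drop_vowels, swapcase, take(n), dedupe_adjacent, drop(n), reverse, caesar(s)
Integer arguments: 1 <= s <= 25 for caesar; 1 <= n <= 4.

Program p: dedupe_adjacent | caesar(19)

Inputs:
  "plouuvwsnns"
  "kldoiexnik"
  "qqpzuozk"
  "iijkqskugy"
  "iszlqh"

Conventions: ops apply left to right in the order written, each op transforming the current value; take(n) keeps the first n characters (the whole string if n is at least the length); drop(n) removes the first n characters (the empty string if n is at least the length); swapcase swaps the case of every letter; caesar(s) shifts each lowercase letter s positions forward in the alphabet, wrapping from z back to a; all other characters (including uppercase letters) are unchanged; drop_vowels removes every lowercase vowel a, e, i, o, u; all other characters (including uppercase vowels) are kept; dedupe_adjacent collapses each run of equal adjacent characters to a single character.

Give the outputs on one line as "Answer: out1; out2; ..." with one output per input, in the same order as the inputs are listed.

Execution, op by op:
  "plouuvwsnns" -> "plouvwsns" -> "iehnoplgl"
  "kldoiexnik" -> "kldoiexnik" -> "dewhbxqgbd"
  "qqpzuozk" -> "qpzuozk" -> "jisnhsd"
  "iijkqskugy" -> "ijkqskugy" -> "bcdjldnzr"
  "iszlqh" -> "iszlqh" -> "blseja"

"iehnoplgl"; "dewhbxqgbd"; "jisnhsd"; "bcdjldnzr"; "blseja"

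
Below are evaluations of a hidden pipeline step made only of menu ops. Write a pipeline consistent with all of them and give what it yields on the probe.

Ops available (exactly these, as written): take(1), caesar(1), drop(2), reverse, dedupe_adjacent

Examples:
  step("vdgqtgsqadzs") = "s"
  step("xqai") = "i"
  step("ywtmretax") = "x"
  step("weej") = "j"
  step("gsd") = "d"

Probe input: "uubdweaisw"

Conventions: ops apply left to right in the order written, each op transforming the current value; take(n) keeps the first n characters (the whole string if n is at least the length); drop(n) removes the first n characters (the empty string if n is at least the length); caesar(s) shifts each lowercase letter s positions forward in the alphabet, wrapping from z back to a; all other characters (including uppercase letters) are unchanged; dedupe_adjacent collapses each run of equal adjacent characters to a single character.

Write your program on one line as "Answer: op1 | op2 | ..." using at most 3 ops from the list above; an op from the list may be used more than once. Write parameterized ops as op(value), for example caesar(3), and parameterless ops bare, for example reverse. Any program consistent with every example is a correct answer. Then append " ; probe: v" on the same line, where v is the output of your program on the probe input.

drop(2) | reverse | take(1) ; probe: "w"

Check, running the answer program on each example:
  "vdgqtgsqadzs" -> "gqtgsqadzs" -> "szdaqsgtqg" -> "s"
  "xqai" -> "ai" -> "ia" -> "i"
  "ywtmretax" -> "tmretax" -> "xatermt" -> "x"
  "weej" -> "ej" -> "je" -> "j"
  "gsd" -> "d" -> "d" -> "d"
  probe: "uubdweaisw" -> "bdweaisw" -> "wsiaewdb" -> "w"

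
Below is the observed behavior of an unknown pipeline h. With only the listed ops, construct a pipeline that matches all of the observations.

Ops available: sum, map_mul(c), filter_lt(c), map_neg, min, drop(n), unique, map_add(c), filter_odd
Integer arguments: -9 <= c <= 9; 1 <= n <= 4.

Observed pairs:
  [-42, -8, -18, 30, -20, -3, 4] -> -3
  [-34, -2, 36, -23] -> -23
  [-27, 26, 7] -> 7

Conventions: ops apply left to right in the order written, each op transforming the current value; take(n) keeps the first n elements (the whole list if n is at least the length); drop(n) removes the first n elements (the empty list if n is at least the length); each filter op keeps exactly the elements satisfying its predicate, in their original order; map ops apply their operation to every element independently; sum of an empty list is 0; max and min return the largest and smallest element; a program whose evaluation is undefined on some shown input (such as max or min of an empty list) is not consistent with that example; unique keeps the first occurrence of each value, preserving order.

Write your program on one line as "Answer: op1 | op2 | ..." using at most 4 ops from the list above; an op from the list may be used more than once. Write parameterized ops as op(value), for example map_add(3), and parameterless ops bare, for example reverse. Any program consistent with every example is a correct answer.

drop(2) | filter_odd | sum

Check, running the answer program on each example:
  [-42, -8, -18, 30, -20, -3, 4] -> [-18, 30, -20, -3, 4] -> [-3] -> -3
  [-34, -2, 36, -23] -> [36, -23] -> [-23] -> -23
  [-27, 26, 7] -> [7] -> [7] -> 7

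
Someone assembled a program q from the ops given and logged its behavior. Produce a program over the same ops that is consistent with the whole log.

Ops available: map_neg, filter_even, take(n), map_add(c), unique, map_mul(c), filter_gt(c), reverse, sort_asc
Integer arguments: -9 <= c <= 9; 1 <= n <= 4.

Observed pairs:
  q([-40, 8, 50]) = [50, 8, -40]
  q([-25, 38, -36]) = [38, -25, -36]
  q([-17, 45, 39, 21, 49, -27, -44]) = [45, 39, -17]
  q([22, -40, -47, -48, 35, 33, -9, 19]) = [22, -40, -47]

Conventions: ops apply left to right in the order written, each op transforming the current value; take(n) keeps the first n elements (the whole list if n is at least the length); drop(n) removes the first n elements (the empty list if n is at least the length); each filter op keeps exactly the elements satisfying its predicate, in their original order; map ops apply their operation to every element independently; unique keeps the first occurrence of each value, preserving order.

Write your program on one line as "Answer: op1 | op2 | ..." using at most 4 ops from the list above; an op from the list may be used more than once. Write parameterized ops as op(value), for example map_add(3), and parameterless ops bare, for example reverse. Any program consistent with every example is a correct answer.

map_neg | take(3) | sort_asc | map_neg

Check, running the answer program on each example:
  [-40, 8, 50] -> [40, -8, -50] -> [40, -8, -50] -> [-50, -8, 40] -> [50, 8, -40]
  [-25, 38, -36] -> [25, -38, 36] -> [25, -38, 36] -> [-38, 25, 36] -> [38, -25, -36]
  [-17, 45, 39, 21, 49, -27, -44] -> [17, -45, -39, -21, -49, 27, 44] -> [17, -45, -39] -> [-45, -39, 17] -> [45, 39, -17]
  [22, -40, -47, -48, 35, 33, -9, 19] -> [-22, 40, 47, 48, -35, -33, 9, -19] -> [-22, 40, 47] -> [-22, 40, 47] -> [22, -40, -47]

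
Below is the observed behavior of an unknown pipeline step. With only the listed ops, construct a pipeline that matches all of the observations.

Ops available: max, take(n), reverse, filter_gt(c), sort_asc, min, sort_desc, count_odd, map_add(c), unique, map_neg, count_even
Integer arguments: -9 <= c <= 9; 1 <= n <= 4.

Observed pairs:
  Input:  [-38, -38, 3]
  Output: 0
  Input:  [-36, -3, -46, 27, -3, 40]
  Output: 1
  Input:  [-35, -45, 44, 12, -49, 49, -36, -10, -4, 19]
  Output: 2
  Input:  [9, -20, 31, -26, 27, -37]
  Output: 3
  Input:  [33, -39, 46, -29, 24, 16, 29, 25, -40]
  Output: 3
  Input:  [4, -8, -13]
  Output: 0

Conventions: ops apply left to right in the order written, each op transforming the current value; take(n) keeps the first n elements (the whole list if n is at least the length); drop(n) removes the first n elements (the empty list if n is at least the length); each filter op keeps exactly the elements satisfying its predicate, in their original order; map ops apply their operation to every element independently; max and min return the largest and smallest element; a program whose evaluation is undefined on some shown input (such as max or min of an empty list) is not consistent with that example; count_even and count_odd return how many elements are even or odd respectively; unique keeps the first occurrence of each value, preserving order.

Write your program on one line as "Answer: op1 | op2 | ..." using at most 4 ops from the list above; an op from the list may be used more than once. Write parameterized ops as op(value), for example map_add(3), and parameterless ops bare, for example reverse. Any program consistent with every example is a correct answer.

unique | filter_gt(4) | map_neg | count_odd

Check, running the answer program on each example:
  [-38, -38, 3] -> [-38, 3] -> [] -> [] -> 0
  [-36, -3, -46, 27, -3, 40] -> [-36, -3, -46, 27, 40] -> [27, 40] -> [-27, -40] -> 1
  [-35, -45, 44, 12, -49, 49, -36, -10, -4, 19] -> [-35, -45, 44, 12, -49, 49, -36, -10, -4, 19] -> [44, 12, 49, 19] -> [-44, -12, -49, -19] -> 2
  [9, -20, 31, -26, 27, -37] -> [9, -20, 31, -26, 27, -37] -> [9, 31, 27] -> [-9, -31, -27] -> 3
  [33, -39, 46, -29, 24, 16, 29, 25, -40] -> [33, -39, 46, -29, 24, 16, 29, 25, -40] -> [33, 46, 24, 16, 29, 25] -> [-33, -46, -24, -16, -29, -25] -> 3
  [4, -8, -13] -> [4, -8, -13] -> [] -> [] -> 0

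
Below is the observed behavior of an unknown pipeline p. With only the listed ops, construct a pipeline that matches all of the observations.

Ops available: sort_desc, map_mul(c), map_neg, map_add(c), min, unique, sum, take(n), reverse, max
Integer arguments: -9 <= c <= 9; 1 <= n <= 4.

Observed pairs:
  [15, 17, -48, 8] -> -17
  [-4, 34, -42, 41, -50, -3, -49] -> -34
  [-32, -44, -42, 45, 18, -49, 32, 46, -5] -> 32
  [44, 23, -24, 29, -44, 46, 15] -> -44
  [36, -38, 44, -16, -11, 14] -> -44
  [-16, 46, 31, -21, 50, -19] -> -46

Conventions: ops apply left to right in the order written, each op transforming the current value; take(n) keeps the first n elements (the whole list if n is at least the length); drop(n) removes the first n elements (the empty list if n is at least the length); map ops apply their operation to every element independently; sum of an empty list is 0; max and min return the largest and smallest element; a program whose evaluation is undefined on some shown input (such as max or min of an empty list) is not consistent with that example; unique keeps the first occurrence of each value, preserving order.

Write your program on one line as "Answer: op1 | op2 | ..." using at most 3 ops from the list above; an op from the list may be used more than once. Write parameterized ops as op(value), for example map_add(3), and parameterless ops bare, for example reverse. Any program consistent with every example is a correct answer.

map_neg | take(3) | min

Check, running the answer program on each example:
  [15, 17, -48, 8] -> [-15, -17, 48, -8] -> [-15, -17, 48] -> -17
  [-4, 34, -42, 41, -50, -3, -49] -> [4, -34, 42, -41, 50, 3, 49] -> [4, -34, 42] -> -34
  [-32, -44, -42, 45, 18, -49, 32, 46, -5] -> [32, 44, 42, -45, -18, 49, -32, -46, 5] -> [32, 44, 42] -> 32
  [44, 23, -24, 29, -44, 46, 15] -> [-44, -23, 24, -29, 44, -46, -15] -> [-44, -23, 24] -> -44
  [36, -38, 44, -16, -11, 14] -> [-36, 38, -44, 16, 11, -14] -> [-36, 38, -44] -> -44
  [-16, 46, 31, -21, 50, -19] -> [16, -46, -31, 21, -50, 19] -> [16, -46, -31] -> -46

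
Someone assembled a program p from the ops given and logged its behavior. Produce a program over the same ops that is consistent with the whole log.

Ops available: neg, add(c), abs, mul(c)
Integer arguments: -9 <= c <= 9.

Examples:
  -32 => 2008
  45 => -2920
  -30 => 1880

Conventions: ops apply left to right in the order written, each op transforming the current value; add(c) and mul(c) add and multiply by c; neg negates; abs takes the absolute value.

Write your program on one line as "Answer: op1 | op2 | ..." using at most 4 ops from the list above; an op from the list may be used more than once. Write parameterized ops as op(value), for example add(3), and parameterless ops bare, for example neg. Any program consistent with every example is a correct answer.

mul(8) | add(5) | mul(-8)

Check, running the answer program on each example:
  -32 -> -256 -> -251 -> 2008
  45 -> 360 -> 365 -> -2920
  -30 -> -240 -> -235 -> 1880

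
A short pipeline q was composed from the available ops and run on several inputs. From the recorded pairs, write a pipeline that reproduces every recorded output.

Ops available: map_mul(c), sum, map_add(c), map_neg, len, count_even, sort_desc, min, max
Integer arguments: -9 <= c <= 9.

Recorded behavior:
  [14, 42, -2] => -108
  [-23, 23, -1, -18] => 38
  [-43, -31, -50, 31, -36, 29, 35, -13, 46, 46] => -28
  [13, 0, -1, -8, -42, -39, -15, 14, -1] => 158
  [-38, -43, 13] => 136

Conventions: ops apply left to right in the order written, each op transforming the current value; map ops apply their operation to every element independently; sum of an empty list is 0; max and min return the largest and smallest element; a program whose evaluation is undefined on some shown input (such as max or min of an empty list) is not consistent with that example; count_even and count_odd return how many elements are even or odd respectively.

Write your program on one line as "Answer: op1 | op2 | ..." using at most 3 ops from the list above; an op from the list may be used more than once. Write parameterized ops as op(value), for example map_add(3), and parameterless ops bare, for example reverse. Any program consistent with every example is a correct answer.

map_mul(-2) | sum

Check, running the answer program on each example:
  [14, 42, -2] -> [-28, -84, 4] -> -108
  [-23, 23, -1, -18] -> [46, -46, 2, 36] -> 38
  [-43, -31, -50, 31, -36, 29, 35, -13, 46, 46] -> [86, 62, 100, -62, 72, -58, -70, 26, -92, -92] -> -28
  [13, 0, -1, -8, -42, -39, -15, 14, -1] -> [-26, 0, 2, 16, 84, 78, 30, -28, 2] -> 158
  [-38, -43, 13] -> [76, 86, -26] -> 136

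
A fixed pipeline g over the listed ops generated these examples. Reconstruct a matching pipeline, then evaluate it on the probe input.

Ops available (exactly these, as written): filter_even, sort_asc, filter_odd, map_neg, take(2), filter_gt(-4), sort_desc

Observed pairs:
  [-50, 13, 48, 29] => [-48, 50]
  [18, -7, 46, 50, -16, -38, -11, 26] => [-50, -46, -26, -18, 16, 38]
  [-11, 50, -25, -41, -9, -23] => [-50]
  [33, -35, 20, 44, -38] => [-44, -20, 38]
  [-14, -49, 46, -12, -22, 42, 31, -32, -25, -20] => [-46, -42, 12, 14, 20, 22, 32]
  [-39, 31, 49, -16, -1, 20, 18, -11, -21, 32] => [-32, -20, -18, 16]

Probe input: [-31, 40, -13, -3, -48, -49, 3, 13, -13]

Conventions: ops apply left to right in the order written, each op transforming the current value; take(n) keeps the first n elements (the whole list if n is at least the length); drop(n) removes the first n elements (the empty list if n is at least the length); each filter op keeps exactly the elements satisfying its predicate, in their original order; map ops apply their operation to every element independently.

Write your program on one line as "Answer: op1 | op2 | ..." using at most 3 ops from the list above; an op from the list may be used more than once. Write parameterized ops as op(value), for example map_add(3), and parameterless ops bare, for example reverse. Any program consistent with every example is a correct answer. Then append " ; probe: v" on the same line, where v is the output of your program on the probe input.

filter_even | sort_desc | map_neg ; probe: [-40, 48]

Check, running the answer program on each example:
  [-50, 13, 48, 29] -> [-50, 48] -> [48, -50] -> [-48, 50]
  [18, -7, 46, 50, -16, -38, -11, 26] -> [18, 46, 50, -16, -38, 26] -> [50, 46, 26, 18, -16, -38] -> [-50, -46, -26, -18, 16, 38]
  [-11, 50, -25, -41, -9, -23] -> [50] -> [50] -> [-50]
  [33, -35, 20, 44, -38] -> [20, 44, -38] -> [44, 20, -38] -> [-44, -20, 38]
  [-14, -49, 46, -12, -22, 42, 31, -32, -25, -20] -> [-14, 46, -12, -22, 42, -32, -20] -> [46, 42, -12, -14, -20, -22, -32] -> [-46, -42, 12, 14, 20, 22, 32]
  [-39, 31, 49, -16, -1, 20, 18, -11, -21, 32] -> [-16, 20, 18, 32] -> [32, 20, 18, -16] -> [-32, -20, -18, 16]
  probe: [-31, 40, -13, -3, -48, -49, 3, 13, -13] -> [40, -48] -> [40, -48] -> [-40, 48]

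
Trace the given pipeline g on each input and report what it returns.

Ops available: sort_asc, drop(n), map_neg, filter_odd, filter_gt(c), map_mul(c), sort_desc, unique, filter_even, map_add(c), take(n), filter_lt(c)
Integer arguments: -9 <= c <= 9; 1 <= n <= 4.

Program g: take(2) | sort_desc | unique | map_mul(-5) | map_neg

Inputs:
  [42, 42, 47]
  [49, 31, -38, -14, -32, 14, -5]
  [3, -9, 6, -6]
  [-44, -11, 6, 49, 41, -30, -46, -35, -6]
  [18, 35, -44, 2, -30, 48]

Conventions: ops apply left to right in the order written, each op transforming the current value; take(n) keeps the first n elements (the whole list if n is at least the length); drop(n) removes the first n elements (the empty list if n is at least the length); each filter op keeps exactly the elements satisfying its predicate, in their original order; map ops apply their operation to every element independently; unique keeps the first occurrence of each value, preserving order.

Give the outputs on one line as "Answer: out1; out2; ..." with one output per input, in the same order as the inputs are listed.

[210]; [245, 155]; [15, -45]; [-55, -220]; [175, 90]

Execution, op by op:
  [42, 42, 47] -> [42, 42] -> [42, 42] -> [42] -> [-210] -> [210]
  [49, 31, -38, -14, -32, 14, -5] -> [49, 31] -> [49, 31] -> [49, 31] -> [-245, -155] -> [245, 155]
  [3, -9, 6, -6] -> [3, -9] -> [3, -9] -> [3, -9] -> [-15, 45] -> [15, -45]
  [-44, -11, 6, 49, 41, -30, -46, -35, -6] -> [-44, -11] -> [-11, -44] -> [-11, -44] -> [55, 220] -> [-55, -220]
  [18, 35, -44, 2, -30, 48] -> [18, 35] -> [35, 18] -> [35, 18] -> [-175, -90] -> [175, 90]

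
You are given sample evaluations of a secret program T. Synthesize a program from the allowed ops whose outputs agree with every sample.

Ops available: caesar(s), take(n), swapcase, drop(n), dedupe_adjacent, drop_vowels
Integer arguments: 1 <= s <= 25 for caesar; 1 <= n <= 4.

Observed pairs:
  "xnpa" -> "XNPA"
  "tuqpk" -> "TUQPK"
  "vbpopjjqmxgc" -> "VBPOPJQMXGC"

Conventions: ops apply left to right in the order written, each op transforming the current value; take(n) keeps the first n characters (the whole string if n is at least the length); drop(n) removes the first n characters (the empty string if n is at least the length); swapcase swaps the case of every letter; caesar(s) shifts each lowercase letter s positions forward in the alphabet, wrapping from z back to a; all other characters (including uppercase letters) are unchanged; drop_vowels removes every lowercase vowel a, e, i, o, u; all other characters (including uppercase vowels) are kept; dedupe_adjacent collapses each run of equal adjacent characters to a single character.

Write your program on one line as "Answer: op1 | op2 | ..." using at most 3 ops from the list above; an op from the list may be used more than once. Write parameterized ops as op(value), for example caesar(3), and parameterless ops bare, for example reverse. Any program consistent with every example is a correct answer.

dedupe_adjacent | swapcase

Check, running the answer program on each example:
  "xnpa" -> "xnpa" -> "XNPA"
  "tuqpk" -> "tuqpk" -> "TUQPK"
  "vbpopjjqmxgc" -> "vbpopjqmxgc" -> "VBPOPJQMXGC"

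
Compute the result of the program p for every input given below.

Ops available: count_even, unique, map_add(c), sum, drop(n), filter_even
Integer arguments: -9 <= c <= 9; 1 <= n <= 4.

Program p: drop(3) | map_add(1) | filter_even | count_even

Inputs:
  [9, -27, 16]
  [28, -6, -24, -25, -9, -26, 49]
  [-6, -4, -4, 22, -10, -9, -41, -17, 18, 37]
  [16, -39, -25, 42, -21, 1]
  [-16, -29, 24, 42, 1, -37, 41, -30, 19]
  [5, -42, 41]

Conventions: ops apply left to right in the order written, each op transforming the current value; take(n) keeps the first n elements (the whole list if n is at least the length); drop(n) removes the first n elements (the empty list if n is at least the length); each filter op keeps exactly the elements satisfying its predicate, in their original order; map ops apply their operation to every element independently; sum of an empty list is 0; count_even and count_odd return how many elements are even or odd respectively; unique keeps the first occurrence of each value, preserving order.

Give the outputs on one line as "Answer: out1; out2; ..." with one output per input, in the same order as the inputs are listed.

0; 3; 4; 2; 4; 0

Execution, op by op:
  [9, -27, 16] -> [] -> [] -> [] -> 0
  [28, -6, -24, -25, -9, -26, 49] -> [-25, -9, -26, 49] -> [-24, -8, -25, 50] -> [-24, -8, 50] -> 3
  [-6, -4, -4, 22, -10, -9, -41, -17, 18, 37] -> [22, -10, -9, -41, -17, 18, 37] -> [23, -9, -8, -40, -16, 19, 38] -> [-8, -40, -16, 38] -> 4
  [16, -39, -25, 42, -21, 1] -> [42, -21, 1] -> [43, -20, 2] -> [-20, 2] -> 2
  [-16, -29, 24, 42, 1, -37, 41, -30, 19] -> [42, 1, -37, 41, -30, 19] -> [43, 2, -36, 42, -29, 20] -> [2, -36, 42, 20] -> 4
  [5, -42, 41] -> [] -> [] -> [] -> 0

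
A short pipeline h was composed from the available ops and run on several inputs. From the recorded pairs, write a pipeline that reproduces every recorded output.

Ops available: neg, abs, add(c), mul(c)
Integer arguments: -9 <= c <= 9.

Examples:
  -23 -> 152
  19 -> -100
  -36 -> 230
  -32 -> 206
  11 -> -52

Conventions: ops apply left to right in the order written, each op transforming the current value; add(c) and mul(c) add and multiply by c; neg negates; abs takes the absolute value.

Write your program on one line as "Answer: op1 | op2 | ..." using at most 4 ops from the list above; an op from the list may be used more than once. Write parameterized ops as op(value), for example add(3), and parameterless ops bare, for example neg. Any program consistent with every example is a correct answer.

mul(-3) | add(7) | neg | mul(-2)

Check, running the answer program on each example:
  -23 -> 69 -> 76 -> -76 -> 152
  19 -> -57 -> -50 -> 50 -> -100
  -36 -> 108 -> 115 -> -115 -> 230
  -32 -> 96 -> 103 -> -103 -> 206
  11 -> -33 -> -26 -> 26 -> -52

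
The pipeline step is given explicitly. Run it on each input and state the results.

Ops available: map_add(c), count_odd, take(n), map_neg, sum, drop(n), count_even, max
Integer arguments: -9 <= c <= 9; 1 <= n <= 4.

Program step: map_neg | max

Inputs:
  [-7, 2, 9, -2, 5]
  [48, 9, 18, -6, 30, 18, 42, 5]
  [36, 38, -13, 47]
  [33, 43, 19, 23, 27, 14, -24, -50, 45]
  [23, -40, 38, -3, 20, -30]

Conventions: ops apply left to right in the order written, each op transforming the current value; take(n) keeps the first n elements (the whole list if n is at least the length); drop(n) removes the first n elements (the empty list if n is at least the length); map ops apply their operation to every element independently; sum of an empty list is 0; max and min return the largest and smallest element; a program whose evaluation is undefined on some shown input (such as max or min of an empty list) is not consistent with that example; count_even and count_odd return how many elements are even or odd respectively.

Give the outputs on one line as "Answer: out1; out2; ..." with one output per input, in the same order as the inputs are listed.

7; 6; 13; 50; 40

Execution, op by op:
  [-7, 2, 9, -2, 5] -> [7, -2, -9, 2, -5] -> 7
  [48, 9, 18, -6, 30, 18, 42, 5] -> [-48, -9, -18, 6, -30, -18, -42, -5] -> 6
  [36, 38, -13, 47] -> [-36, -38, 13, -47] -> 13
  [33, 43, 19, 23, 27, 14, -24, -50, 45] -> [-33, -43, -19, -23, -27, -14, 24, 50, -45] -> 50
  [23, -40, 38, -3, 20, -30] -> [-23, 40, -38, 3, -20, 30] -> 40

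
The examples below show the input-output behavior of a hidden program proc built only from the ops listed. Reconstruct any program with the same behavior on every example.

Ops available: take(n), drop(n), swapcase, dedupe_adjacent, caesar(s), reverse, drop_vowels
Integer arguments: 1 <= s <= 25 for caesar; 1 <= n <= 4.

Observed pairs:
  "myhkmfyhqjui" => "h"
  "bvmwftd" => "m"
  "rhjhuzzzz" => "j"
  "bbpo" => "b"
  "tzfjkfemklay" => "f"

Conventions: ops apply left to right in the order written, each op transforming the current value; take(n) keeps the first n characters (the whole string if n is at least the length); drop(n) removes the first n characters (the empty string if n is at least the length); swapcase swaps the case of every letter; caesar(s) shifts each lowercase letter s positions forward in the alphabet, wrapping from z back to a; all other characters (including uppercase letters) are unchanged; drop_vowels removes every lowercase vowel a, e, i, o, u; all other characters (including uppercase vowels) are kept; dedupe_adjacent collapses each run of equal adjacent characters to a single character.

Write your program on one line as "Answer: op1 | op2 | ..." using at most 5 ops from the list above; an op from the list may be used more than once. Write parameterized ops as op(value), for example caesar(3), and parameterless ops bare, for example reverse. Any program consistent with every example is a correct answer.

take(4) | drop_vowels | reverse | drop(1) | take(1)

Check, running the answer program on each example:
  "myhkmfyhqjui" -> "myhk" -> "myhk" -> "khym" -> "hym" -> "h"
  "bvmwftd" -> "bvmw" -> "bvmw" -> "wmvb" -> "mvb" -> "m"
  "rhjhuzzzz" -> "rhjh" -> "rhjh" -> "hjhr" -> "jhr" -> "j"
  "bbpo" -> "bbpo" -> "bbp" -> "pbb" -> "bb" -> "b"
  "tzfjkfemklay" -> "tzfj" -> "tzfj" -> "jfzt" -> "fzt" -> "f"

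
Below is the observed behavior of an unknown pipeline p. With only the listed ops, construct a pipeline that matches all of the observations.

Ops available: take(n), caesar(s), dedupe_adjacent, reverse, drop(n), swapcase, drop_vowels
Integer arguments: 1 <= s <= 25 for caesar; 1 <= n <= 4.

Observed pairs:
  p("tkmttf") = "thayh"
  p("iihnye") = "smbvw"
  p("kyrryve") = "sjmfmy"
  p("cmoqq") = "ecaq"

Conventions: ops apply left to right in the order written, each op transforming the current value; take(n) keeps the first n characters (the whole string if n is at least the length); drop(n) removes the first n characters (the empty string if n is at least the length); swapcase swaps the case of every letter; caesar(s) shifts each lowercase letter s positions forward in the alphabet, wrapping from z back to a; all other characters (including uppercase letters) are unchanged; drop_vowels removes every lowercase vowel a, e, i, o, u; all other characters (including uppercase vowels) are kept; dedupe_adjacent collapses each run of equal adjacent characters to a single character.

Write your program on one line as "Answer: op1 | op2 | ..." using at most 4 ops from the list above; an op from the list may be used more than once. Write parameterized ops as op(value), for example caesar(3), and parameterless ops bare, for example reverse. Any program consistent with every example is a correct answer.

dedupe_adjacent | reverse | caesar(14)

Check, running the answer program on each example:
  "tkmttf" -> "tkmtf" -> "ftmkt" -> "thayh"
  "iihnye" -> "ihnye" -> "eynhi" -> "smbvw"
  "kyrryve" -> "kyryve" -> "evyryk" -> "sjmfmy"
  "cmoqq" -> "cmoq" -> "qomc" -> "ecaq"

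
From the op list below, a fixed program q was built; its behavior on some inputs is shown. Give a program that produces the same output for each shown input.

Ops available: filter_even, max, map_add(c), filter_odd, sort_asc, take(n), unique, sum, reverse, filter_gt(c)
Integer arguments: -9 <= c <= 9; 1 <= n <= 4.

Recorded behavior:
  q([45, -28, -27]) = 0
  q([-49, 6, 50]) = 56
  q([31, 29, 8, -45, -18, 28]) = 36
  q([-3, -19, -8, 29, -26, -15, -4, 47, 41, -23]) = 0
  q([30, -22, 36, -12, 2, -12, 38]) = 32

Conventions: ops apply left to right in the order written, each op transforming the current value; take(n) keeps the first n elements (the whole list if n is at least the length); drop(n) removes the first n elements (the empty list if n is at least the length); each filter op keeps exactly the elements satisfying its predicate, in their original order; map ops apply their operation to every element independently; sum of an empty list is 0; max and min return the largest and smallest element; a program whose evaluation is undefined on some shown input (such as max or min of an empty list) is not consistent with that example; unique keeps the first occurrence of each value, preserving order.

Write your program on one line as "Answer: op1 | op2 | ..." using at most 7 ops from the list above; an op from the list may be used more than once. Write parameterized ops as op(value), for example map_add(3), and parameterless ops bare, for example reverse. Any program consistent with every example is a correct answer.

unique | sort_asc | take(4) | filter_gt(-9) | filter_even | sum

Check, running the answer program on each example:
  [45, -28, -27] -> [45, -28, -27] -> [-28, -27, 45] -> [-28, -27, 45] -> [45] -> [] -> 0
  [-49, 6, 50] -> [-49, 6, 50] -> [-49, 6, 50] -> [-49, 6, 50] -> [6, 50] -> [6, 50] -> 56
  [31, 29, 8, -45, -18, 28] -> [31, 29, 8, -45, -18, 28] -> [-45, -18, 8, 28, 29, 31] -> [-45, -18, 8, 28] -> [8, 28] -> [8, 28] -> 36
  [-3, -19, -8, 29, -26, -15, -4, 47, 41, -23] -> [-3, -19, -8, 29, -26, -15, -4, 47, 41, -23] -> [-26, -23, -19, -15, -8, -4, -3, 29, 41, 47] -> [-26, -23, -19, -15] -> [] -> [] -> 0
  [30, -22, 36, -12, 2, -12, 38] -> [30, -22, 36, -12, 2, 38] -> [-22, -12, 2, 30, 36, 38] -> [-22, -12, 2, 30] -> [2, 30] -> [2, 30] -> 32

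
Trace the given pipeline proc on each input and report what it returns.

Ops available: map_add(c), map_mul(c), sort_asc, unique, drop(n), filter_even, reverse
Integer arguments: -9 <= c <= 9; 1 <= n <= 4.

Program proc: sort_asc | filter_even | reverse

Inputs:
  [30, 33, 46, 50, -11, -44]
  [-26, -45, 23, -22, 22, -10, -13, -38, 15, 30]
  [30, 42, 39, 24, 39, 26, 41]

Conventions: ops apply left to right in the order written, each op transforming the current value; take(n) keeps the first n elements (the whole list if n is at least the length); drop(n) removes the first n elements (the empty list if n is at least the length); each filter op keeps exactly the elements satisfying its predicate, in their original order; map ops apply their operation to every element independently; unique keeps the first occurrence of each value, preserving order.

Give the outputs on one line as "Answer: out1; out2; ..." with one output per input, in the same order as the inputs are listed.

Execution, op by op:
  [30, 33, 46, 50, -11, -44] -> [-44, -11, 30, 33, 46, 50] -> [-44, 30, 46, 50] -> [50, 46, 30, -44]
  [-26, -45, 23, -22, 22, -10, -13, -38, 15, 30] -> [-45, -38, -26, -22, -13, -10, 15, 22, 23, 30] -> [-38, -26, -22, -10, 22, 30] -> [30, 22, -10, -22, -26, -38]
  [30, 42, 39, 24, 39, 26, 41] -> [24, 26, 30, 39, 39, 41, 42] -> [24, 26, 30, 42] -> [42, 30, 26, 24]

[50, 46, 30, -44]; [30, 22, -10, -22, -26, -38]; [42, 30, 26, 24]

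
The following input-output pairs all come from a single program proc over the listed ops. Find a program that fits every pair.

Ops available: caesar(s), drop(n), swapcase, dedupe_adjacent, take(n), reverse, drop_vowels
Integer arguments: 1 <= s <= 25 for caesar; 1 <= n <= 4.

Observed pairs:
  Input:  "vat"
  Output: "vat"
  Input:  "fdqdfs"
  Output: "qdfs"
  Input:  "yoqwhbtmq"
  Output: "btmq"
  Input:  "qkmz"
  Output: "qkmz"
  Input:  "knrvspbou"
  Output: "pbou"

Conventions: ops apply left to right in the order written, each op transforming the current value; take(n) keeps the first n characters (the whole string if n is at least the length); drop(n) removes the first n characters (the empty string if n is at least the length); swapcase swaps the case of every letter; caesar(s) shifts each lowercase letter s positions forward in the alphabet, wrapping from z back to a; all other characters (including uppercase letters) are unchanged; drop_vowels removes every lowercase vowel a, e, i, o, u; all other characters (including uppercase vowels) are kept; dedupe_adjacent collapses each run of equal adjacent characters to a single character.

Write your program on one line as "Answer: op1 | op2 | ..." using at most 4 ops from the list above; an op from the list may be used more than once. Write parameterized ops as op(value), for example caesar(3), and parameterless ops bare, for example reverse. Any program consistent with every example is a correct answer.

reverse | take(4) | reverse

Check, running the answer program on each example:
  "vat" -> "tav" -> "tav" -> "vat"
  "fdqdfs" -> "sfdqdf" -> "sfdq" -> "qdfs"
  "yoqwhbtmq" -> "qmtbhwqoy" -> "qmtb" -> "btmq"
  "qkmz" -> "zmkq" -> "zmkq" -> "qkmz"
  "knrvspbou" -> "uobpsvrnk" -> "uobp" -> "pbou"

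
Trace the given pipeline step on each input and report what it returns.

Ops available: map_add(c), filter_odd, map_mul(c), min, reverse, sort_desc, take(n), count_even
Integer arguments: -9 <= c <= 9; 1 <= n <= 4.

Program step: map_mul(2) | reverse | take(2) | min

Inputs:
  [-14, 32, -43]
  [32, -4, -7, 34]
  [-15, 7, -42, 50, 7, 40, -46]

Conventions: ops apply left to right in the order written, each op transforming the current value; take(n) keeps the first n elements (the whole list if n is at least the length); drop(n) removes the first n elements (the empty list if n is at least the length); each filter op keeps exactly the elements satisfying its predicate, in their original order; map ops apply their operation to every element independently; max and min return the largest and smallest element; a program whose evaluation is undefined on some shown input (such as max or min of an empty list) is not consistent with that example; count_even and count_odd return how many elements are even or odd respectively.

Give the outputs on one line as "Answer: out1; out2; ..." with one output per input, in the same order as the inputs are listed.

Execution, op by op:
  [-14, 32, -43] -> [-28, 64, -86] -> [-86, 64, -28] -> [-86, 64] -> -86
  [32, -4, -7, 34] -> [64, -8, -14, 68] -> [68, -14, -8, 64] -> [68, -14] -> -14
  [-15, 7, -42, 50, 7, 40, -46] -> [-30, 14, -84, 100, 14, 80, -92] -> [-92, 80, 14, 100, -84, 14, -30] -> [-92, 80] -> -92

-86; -14; -92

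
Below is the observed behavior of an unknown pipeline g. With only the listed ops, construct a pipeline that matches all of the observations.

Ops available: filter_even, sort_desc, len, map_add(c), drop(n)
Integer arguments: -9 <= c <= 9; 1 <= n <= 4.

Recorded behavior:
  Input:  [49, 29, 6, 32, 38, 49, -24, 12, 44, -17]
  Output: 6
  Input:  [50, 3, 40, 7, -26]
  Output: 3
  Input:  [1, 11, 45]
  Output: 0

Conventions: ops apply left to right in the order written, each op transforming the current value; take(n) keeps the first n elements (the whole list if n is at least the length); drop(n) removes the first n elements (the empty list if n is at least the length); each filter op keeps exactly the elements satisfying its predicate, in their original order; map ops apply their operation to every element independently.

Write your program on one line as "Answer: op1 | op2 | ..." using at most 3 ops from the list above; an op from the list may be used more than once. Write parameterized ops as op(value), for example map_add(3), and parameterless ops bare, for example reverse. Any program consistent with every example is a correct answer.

filter_even | len

Check, running the answer program on each example:
  [49, 29, 6, 32, 38, 49, -24, 12, 44, -17] -> [6, 32, 38, -24, 12, 44] -> 6
  [50, 3, 40, 7, -26] -> [50, 40, -26] -> 3
  [1, 11, 45] -> [] -> 0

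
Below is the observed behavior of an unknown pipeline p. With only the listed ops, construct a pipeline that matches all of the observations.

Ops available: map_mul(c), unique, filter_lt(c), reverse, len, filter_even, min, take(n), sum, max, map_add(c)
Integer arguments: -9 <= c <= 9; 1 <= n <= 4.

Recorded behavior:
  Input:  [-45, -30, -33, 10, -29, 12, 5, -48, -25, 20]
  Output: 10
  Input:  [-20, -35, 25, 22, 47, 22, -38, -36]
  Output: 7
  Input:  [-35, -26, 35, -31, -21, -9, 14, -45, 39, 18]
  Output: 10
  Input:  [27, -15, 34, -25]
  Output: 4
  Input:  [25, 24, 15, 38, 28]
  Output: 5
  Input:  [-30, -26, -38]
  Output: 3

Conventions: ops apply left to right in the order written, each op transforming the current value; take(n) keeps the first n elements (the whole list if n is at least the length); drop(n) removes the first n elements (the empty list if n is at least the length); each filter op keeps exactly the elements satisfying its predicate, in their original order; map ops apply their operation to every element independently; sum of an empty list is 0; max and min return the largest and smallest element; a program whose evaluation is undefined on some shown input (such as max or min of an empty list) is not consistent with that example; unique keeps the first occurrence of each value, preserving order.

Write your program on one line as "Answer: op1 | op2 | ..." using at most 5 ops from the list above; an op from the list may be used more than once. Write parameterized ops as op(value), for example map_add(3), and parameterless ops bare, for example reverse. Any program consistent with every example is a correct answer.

unique | map_mul(-4) | map_add(7) | len

Check, running the answer program on each example:
  [-45, -30, -33, 10, -29, 12, 5, -48, -25, 20] -> [-45, -30, -33, 10, -29, 12, 5, -48, -25, 20] -> [180, 120, 132, -40, 116, -48, -20, 192, 100, -80] -> [187, 127, 139, -33, 123, -41, -13, 199, 107, -73] -> 10
  [-20, -35, 25, 22, 47, 22, -38, -36] -> [-20, -35, 25, 22, 47, -38, -36] -> [80, 140, -100, -88, -188, 152, 144] -> [87, 147, -93, -81, -181, 159, 151] -> 7
  [-35, -26, 35, -31, -21, -9, 14, -45, 39, 18] -> [-35, -26, 35, -31, -21, -9, 14, -45, 39, 18] -> [140, 104, -140, 124, 84, 36, -56, 180, -156, -72] -> [147, 111, -133, 131, 91, 43, -49, 187, -149, -65] -> 10
  [27, -15, 34, -25] -> [27, -15, 34, -25] -> [-108, 60, -136, 100] -> [-101, 67, -129, 107] -> 4
  [25, 24, 15, 38, 28] -> [25, 24, 15, 38, 28] -> [-100, -96, -60, -152, -112] -> [-93, -89, -53, -145, -105] -> 5
  [-30, -26, -38] -> [-30, -26, -38] -> [120, 104, 152] -> [127, 111, 159] -> 3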